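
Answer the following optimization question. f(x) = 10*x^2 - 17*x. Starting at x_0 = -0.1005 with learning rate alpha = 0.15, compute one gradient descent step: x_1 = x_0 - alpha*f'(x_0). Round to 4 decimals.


We compute the gradient at x_0 and apply the update.
f'(x) = 20*x - 17
f'(-0.1005) = 20*-0.1005 - 17 = -19.01
x_1 = -0.1005 - 0.15*-19.01 = 2.751


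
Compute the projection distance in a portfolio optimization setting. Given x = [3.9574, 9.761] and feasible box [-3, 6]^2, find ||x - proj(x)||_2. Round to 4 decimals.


Project each component onto [-3, 6].
clip(3.9574) = 3.9574, clip(9.761) = 6.0
Projection = [3.9574, 6.0]
Squared diffs: [0.0, 14.1451]
Distance = sqrt(14.1451) = 3.761


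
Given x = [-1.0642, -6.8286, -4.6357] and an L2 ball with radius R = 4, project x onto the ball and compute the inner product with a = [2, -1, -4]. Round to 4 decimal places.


Step 1: Compute ||x|| (intermediates to 6 decimals).
||x|| = sqrt((-1.0642)^2 + (-6.8286)^2 + (-4.6357)^2) = 8.32178
Step 2: Project.
Since ||x|| > R, scale = R/||x|| = 4/8.32178 = 0.480666, proj(x) = scale * x
proj(x) = [-0.511525, -3.282276, -2.228223]
Step 3: Dot product.
a^T * proj(x) = 2*(-0.511525) - 1*(-3.282276) - 4*(-2.228223) = 11.1721


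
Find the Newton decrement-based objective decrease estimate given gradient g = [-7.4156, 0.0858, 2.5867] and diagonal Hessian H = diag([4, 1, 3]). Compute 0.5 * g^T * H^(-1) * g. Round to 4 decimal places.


Step 1: H is diagonal, so H^(-1) * g = [-1.8539, 0.0858, 0.8622].
Step 2: g^T H^(-1) g = sum_i g_i^2 / H_ii
  = (-7.4156)^2/4 + (0.0858)^2/1 + (2.5867)^2/3
  = 13.7478 + 0.0074 + 2.2303 = 15.9855
Step 3: Objective decrease = 0.5 * g^T H^(-1) g = 7.9927


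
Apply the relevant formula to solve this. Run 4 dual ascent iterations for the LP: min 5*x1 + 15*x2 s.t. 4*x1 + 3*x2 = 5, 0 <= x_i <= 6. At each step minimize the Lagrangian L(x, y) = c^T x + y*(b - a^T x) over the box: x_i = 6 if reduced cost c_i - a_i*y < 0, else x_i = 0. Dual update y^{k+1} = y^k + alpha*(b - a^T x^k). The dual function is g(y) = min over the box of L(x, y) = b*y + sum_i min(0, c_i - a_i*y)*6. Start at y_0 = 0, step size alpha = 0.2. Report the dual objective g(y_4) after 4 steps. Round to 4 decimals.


Dual ascent for LP: min 5*x1 + 15*x2, 4*x1 + 3*x2 = 5, 0 <= x_i <= 6
Step 1: y^k = 0.0, reduced costs: (5.0, 15.0)
  x^k = (0.0, 0.0), subgradient = b - a^T x = 5.0
  y^{k+1} = 0.0 + 0.2*5.0 = 1.0
Step 2: y^k = 1.0, reduced costs: (1.0, 12.0)
  x^k = (0.0, 0.0), subgradient = b - a^T x = 5.0
  y^{k+1} = 1.0 + 0.2*5.0 = 2.0
Step 3: y^k = 2.0, reduced costs: (-3.0, 9.0)
  x^k = (6.0, 0.0), subgradient = b - a^T x = -19.0
  y^{k+1} = 2.0 + 0.2*-19.0 = -1.8
Step 4: y^k = -1.8, reduced costs: (12.2, 20.4)
  x^k = (0.0, 0.0), subgradient = b - a^T x = 5.0
  y^{k+1} = -1.8 + 0.2*5.0 = -0.8
Dual objective at y_4 = -0.8: reduced costs (8.2, 17.4), box minimizer x = (0.0, 0.0)
g(y_4) = b*y + (c1 - a1*y)*x1 + (c2 - a2*y)*x2 = 5*(-0.8) + 8.2*0.0 + 17.4*0.0 = -4.0 + 0.0 + 0.0 = -4.0


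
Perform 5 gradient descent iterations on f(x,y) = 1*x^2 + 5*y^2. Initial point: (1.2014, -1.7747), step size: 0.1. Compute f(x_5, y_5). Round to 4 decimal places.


Gradient descent on f(x,y) = 1*x^2 + 5*y^2.
Starting point: (1.2014, -1.7747), alpha = 0.1
Step 1: grad_x = 2*1*1.2014 = 2.4028, grad_y = 2*5*-1.7747 = -17.747
  x_1 = 1.2014 - 0.1*2.4028 = 0.9611
  y_1 = -1.7747 - 0.1*-17.747 = 0.0
Step 2: grad_x = 2*1*0.9611 = 1.9222, grad_y = 2*5*0.0 = 0.0
  x_2 = 0.9611 - 0.1*1.9222 = 0.7689
  y_2 = 0.0 - 0.1*0.0 = 0.0
Step 3: grad_x = 2*1*0.7689 = 1.5378, grad_y = 2*5*0.0 = 0.0
  x_3 = 0.7689 - 0.1*1.5378 = 0.6151
  y_3 = 0.0 - 0.1*0.0 = 0.0
Step 4: grad_x = 2*1*0.6151 = 1.2302, grad_y = 2*5*0.0 = 0.0
  x_4 = 0.6151 - 0.1*1.2302 = 0.4921
  y_4 = 0.0 - 0.1*0.0 = 0.0
Step 5: grad_x = 2*1*0.4921 = 0.9842, grad_y = 2*5*0.0 = 0.0
  x_5 = 0.4921 - 0.1*0.9842 = 0.3937
  y_5 = 0.0 - 0.1*0.0 = 0.0
f(0.3937, 0.0) = 1*0.3937^2 + 5*0.0^2 = 0.155


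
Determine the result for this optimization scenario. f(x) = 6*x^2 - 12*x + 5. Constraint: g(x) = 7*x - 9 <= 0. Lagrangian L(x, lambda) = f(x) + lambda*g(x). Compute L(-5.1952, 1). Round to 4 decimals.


Step 1: Evaluate f(x).
f(-5.1952) = 6*(-5.1952)^2 - 12*(-5.1952) + 5 = 229.283
Step 2: Evaluate g(x).
g(-5.1952) = 7*-5.1952 - 9 = -45.3664
Step 3: Compute Lagrangian.
L = 229.283 + 1*-45.3664 = 183.9166


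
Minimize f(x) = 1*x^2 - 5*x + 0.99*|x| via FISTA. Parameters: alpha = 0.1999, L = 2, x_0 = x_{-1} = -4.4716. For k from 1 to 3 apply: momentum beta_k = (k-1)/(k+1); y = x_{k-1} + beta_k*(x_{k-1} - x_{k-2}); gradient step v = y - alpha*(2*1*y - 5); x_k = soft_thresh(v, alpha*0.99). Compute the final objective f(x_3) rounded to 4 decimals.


FISTA on f(x) = 1*x^2 - 5*x + 0.99*|x|
L = 2, alpha = 0.1999
Iteration 1: beta = 0.0, y = -4.4716 + 0.0*(-4.4716 + 4.4716) = -4.4716
  grad(y) = -13.9432, v = y - alpha*grad = -1.6844
  prox(v) = soft_thresh(-1.6844, 0.1979) = -1.4865
Iteration 2: beta = 0.3333, y = -1.4865 + 0.3333*(-1.4865 + 4.4716) = -0.4914
  grad(y) = -5.9828, v = y - alpha*grad = 0.7046
  prox(v) = soft_thresh(0.7046, 0.1979) = 0.5067
Iteration 3: beta = 0.5, y = 0.5067 + 0.5*(0.5067 + 1.4865) = 1.5032
  grad(y) = -1.9936, v = y - alpha*grad = 1.9017
  prox(v) = soft_thresh(1.9017, 0.1979) = 1.7038
f(x_3) = 1*1.7038^2 - 5*1.7038 + 0.99*|1.7038| = -3.9293


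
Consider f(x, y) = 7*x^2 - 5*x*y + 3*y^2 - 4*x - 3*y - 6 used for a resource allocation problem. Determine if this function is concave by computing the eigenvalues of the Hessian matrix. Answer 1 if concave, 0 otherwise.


The Hessian of f(x,y) = 7*x^2 - 5*x*y + 3*y^2 - 4*x - 3*y - 6 is:
H = [[14, -5], [-5, 6]]
Trace = 14 + 6 = 20
Determinant = 14*6 - (-5)^2 = 59
Discriminant = (20)^2 - 4*59 = 164.0
Eigenvalues: lambda_1 = 3.5969, lambda_2 = 16.4031
The function is not concave.

0


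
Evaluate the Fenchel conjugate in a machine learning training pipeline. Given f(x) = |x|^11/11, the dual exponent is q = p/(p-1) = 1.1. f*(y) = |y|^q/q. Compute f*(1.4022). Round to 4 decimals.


The conjugate exponent q satisfies 1/p + 1/q = 1.
p = 11, so q = 11/(11 - 1) = 1.1
|y|^q = 1.4022^1.1 = 1.4504
f*(1.4022) = 1.4504 / 1.1 = 1.3186


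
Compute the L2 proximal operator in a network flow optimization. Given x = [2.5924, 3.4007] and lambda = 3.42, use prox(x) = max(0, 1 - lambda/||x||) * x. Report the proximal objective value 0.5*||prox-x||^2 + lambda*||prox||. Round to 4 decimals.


Step 1: Compute ||x||.
||x|| = 4.2761
Step 2: Compute scaling factor.
scale = max(0, 1 - 3.42/4.2761) = 0.2002
Step 3: prox(x) = [0.519, 0.6809]
||prox(x)|| = 0.8561
Step 4: Proximal objective.
0.5*||prox-x||^2 = 5.8482
lambda*||prox|| = 2.9279
Total = 8.7762


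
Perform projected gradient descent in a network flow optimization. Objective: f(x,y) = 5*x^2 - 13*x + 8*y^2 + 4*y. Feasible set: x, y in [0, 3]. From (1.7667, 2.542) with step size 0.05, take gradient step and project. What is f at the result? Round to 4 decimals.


Step 1: Compute gradient at (1.7667, 2.542).
grad_x = 2*5*1.7667 - 13 = 4.667
grad_y = 2*8*2.542 + 4 = 44.672
Step 2: Gradient step.
x_raw = 1.7667 - 0.05*4.667 = 1.5334
y_raw = 2.542 - 0.05*44.672 = 0.3084
Step 3: Project onto [0, 3].
x_proj = clip(1.5334) = 1.5334
y_proj = clip(0.3084) = 0.3084
Step 4: Evaluate f.
f(1.5334, 0.3084) = -6.1833


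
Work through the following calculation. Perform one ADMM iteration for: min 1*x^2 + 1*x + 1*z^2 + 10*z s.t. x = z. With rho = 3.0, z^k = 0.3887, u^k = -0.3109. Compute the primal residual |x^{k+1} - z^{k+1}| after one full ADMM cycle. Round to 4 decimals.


ADMM iteration with rho = 3.0, z^k = 0.3887, u^k = -0.3109
Step 1: x-update.
Minimize 1*x^2 + 1*x + (3.0/2)*(x - 0.3887 - 0.3109)^2
FOC: (2*1 + 3.0)*x = -1 + 3.0*(0.3887 + 0.3109)
x^{k+1} = 0.2198
Step 2: z-update.
Minimize 1*z^2 + 10*z + (3.0/2)*(0.2198 - z - 0.3109)^2
FOC: (2*1 + 3.0)*z = -10 + 3.0*(0.2198 - 0.3109)
z^{k+1} = -2.0547
Step 3: u-update.
u^{k+1} = -0.3109 + 0.2198 + 2.0547 = 1.9635
Step 4: Primal residual = |0.2198 + 2.0547| = 2.2744


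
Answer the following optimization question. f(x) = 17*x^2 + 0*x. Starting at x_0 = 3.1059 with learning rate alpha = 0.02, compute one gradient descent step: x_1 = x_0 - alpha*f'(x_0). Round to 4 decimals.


We compute the gradient at x_0 and apply the update.
f'(x) = 34*x + 0
f'(3.1059) = 34*3.1059 + 0 = 105.6006
x_1 = 3.1059 - 0.02*105.6006 = 0.9939


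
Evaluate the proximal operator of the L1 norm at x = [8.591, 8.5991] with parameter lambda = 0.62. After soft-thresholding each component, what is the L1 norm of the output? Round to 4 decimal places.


Soft-thresholding with lambda = 0.62:
prox(8.591) = sign(8.591)*max(|8.591| - 0.62, 0) = 7.971
prox(8.5991) = sign(8.5991)*max(|8.5991| - 0.62, 0) = 7.9791
prox(x) = [7.971, 7.9791]
||prox(x)||_1 = 7.971 + 7.9791 = 15.9501


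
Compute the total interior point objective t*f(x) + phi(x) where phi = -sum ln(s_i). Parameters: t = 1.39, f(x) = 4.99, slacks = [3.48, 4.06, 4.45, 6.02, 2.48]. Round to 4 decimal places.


Step 1: Compute log-barrier.
ln values: [1.247, 1.4012, 1.4929, 1.7951, 0.9083]
phi = -(1.247 + 1.4012 + 1.4929 + 1.7951 + 0.9083) = -6.8445
Step 2: Compute augmented objective.
t*f(x) = 1.39*4.99 = 6.9361
Total = 6.9361 - 6.8445 = 0.0916


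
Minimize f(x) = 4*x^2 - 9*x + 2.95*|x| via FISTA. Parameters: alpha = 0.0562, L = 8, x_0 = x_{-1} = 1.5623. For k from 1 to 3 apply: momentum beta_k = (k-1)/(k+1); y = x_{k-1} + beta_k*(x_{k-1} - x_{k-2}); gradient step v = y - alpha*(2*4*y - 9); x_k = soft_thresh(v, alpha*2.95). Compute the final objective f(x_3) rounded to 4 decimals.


FISTA on f(x) = 4*x^2 - 9*x + 2.95*|x|
L = 8, alpha = 0.0562
Iteration 1: beta = 0.0, y = 1.5623 + 0.0*(1.5623 - 1.5623) = 1.5623
  grad(y) = 3.4984, v = y - alpha*grad = 1.3657
  prox(v) = soft_thresh(1.3657, 0.1658) = 1.1999
Iteration 2: beta = 0.3333, y = 1.1999 + 0.3333*(1.1999 - 1.5623) = 1.0791
  grad(y) = -0.3672, v = y - alpha*grad = 1.0997
  prox(v) = soft_thresh(1.0997, 0.1658) = 0.9339
Iteration 3: beta = 0.5, y = 0.9339 + 0.5*(0.9339 - 1.1999) = 0.801
  grad(y) = -2.5922, v = y - alpha*grad = 0.9467
  prox(v) = soft_thresh(0.9467, 0.1658) = 0.7809
f(x_3) = 4*0.7809^2 - 9*0.7809 + 2.95*|0.7809| = -2.2852


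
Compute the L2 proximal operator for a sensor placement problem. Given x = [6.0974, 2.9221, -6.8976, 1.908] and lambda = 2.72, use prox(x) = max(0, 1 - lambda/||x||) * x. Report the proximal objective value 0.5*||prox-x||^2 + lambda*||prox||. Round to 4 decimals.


Step 1: Compute ||x||.
||x|| = 9.8455
Step 2: Compute scaling factor.
scale = max(0, 1 - 2.72/9.8455) = 0.7237
Step 3: prox(x) = [4.4129, 2.1148, -4.992, 1.3809]
||prox(x)|| = 7.1255
Step 4: Proximal objective.
0.5*||prox-x||^2 = 3.6992
lambda*||prox|| = 19.3814
Total = 23.0806


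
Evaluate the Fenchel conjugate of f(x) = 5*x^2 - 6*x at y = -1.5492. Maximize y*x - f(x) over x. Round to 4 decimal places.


f*(y) = sup_x {y*x - a*x^2 - b*x} = sup_x {(y-b)*x - a*x^2}
FOC: (y - b) - 2a*x = 0 => x* = (y - b)/(2a)
x* = (-1.5492 + 6)/(2*5) = 0.4451
f*(-1.5492) = (y-b)^2/(4a) = (-1.5492 + 6)^2/(4*5)
= 19.8096/20 = 0.9905


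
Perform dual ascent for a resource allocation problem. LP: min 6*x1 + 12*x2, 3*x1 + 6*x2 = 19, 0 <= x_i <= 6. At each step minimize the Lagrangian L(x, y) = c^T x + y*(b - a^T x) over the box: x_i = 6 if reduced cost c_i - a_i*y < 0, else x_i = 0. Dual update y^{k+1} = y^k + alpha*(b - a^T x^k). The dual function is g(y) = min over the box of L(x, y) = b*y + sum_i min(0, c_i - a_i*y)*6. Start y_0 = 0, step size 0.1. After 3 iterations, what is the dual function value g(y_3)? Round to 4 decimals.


Dual ascent for LP: min 6*x1 + 12*x2, 3*x1 + 6*x2 = 19, 0 <= x_i <= 6
Step 1: y^k = 0.0, reduced costs: (6.0, 12.0)
  x^k = (0.0, 0.0), subgradient = b - a^T x = 19.0
  y^{k+1} = 0.0 + 0.1*19.0 = 1.9
Step 2: y^k = 1.9, reduced costs: (0.3, 0.6)
  x^k = (0.0, 0.0), subgradient = b - a^T x = 19.0
  y^{k+1} = 1.9 + 0.1*19.0 = 3.8
Step 3: y^k = 3.8, reduced costs: (-5.4, -10.8)
  x^k = (6.0, 6.0), subgradient = b - a^T x = -35.0
  y^{k+1} = 3.8 + 0.1*-35.0 = 0.3
Dual objective at y_3 = 0.3: reduced costs (5.1, 10.2), box minimizer x = (0.0, 0.0)
g(y_3) = b*y + (c1 - a1*y)*x1 + (c2 - a2*y)*x2 = 19*0.3 + 5.1*0.0 + 10.2*0.0 = 5.7 + 0.0 + 0.0 = 5.7


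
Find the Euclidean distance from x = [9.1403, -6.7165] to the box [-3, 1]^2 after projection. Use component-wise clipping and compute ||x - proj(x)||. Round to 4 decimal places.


Project each component onto [-3, 1].
clip(9.1403) = 1.0, clip(-6.7165) = -3.0
Projection = [1.0, -3.0]
Squared diffs: [66.2645, 13.8124]
Distance = sqrt(80.0769) = 8.9486


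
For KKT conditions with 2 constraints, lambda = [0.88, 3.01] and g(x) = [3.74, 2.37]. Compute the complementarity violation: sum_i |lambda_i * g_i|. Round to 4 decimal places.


KKT complementary slackness check:
lambda_1 * g_1 = 0.88 * 3.74 = 3.2912
lambda_2 * g_2 = 3.01 * 2.37 = 7.1337
Total violation = 3.2912 + 7.1337 = 10.4249


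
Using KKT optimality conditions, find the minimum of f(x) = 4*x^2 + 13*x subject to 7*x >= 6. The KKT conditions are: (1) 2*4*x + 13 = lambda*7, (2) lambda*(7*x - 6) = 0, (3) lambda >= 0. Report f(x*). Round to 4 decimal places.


Step 1: Try lambda = 0 (constraint inactive).
x_unc = -13/(2*4) = -1.625
Check: 7*-1.625 = -11.375 < 6 -- violated!
Step 2: Constraint must be active: 7*x = 6
x* = 6/7 = 0.8571 (rounded; the exact value 6/7 is used below)
lambda = (2*4*(6/7) + 13)/7 = 2.8367
Step 3: Compute optimal value.
f(x*) = 4*(6/7)^2 + 13*(6/7) = 14.0816


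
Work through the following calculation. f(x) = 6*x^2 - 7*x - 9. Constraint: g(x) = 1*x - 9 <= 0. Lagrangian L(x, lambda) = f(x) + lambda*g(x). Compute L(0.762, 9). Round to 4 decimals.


Step 1: Evaluate f(x).
f(0.762) = 6*0.762^2 - 7*0.762 - 9 = -10.8501
Step 2: Evaluate g(x).
g(0.762) = 1*0.762 - 9 = -8.238
Step 3: Compute Lagrangian.
L = -10.8501 + 9*-8.238 = -84.9921


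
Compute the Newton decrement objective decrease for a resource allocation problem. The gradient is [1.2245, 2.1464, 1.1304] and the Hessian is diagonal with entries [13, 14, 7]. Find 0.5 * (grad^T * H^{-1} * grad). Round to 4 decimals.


Step 1: H is diagonal, so H^(-1) * g = [0.0942, 0.1533, 0.1615].
Step 2: g^T H^(-1) g = sum_i g_i^2 / H_ii
  = (1.2245)^2/13 + (2.1464)^2/14 + (1.1304)^2/7
  = 0.1153 + 0.3291 + 0.1825 = 0.627
Step 3: Objective decrease = 0.5 * g^T H^(-1) g = 0.3135


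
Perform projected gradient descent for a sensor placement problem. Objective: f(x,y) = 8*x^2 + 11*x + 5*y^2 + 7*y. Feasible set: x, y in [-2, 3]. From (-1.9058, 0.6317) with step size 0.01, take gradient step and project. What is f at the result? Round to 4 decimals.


Step 1: Compute gradient at (-1.9058, 0.6317).
grad_x = 2*8*-1.9058 + 11 = -19.4928
grad_y = 2*5*0.6317 + 7 = 13.317
Step 2: Gradient step.
x_raw = -1.9058 - 0.01*-19.4928 = -1.7109
y_raw = 0.6317 - 0.01*13.317 = 0.4985
Step 3: Project onto [-2, 3].
x_proj = clip(-1.7109) = -1.7109
y_proj = clip(0.4985) = 0.4985
Step 4: Evaluate f.
f(-1.7109, 0.4985) = 9.3294


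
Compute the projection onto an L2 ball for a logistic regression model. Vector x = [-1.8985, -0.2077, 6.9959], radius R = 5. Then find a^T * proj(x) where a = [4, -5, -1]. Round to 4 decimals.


Step 1: Compute ||x|| (intermediates to 6 decimals).
||x|| = sqrt((-1.8985)^2 + (-0.2077)^2 + 6.9959^2) = 7.2519
Step 2: Project.
Since ||x|| > R, scale = R/||x|| = 5/7.2519 = 0.689474, proj(x) = scale * x
proj(x) = [-1.308966, -0.143204, 4.823491]
Step 3: Dot product.
a^T * proj(x) = 4*(-1.308966) - 5*(-0.143204) - 1*4.823491 = -9.3433


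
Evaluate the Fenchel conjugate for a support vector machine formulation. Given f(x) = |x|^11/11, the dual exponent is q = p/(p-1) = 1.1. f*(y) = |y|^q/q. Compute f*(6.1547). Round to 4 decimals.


The conjugate exponent q satisfies 1/p + 1/q = 1.
p = 11, so q = 11/(11 - 1) = 1.1
|y|^q = 6.1547^1.1 = 7.3812
f*(6.1547) = 7.3812 / 1.1 = 6.7102


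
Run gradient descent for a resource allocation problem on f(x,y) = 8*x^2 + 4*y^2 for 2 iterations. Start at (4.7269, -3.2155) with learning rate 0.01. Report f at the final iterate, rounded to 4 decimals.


Gradient descent on f(x,y) = 8*x^2 + 4*y^2.
Starting point: (4.7269, -3.2155), alpha = 0.01
Step 1: grad_x = 2*8*4.7269 = 75.6304, grad_y = 2*4*-3.2155 = -25.724
  x_1 = 4.7269 - 0.01*75.6304 = 3.9706
  y_1 = -3.2155 - 0.01*-25.724 = -2.9583
Step 2: grad_x = 2*8*3.9706 = 63.5295, grad_y = 2*4*-2.9583 = -23.6661
  x_2 = 3.9706 - 0.01*63.5295 = 3.3353
  y_2 = -2.9583 - 0.01*-23.6661 = -2.7216
f(3.3353, -2.7216) = 8*3.3353^2 + 4*(-2.7216)^2 = 118.6223


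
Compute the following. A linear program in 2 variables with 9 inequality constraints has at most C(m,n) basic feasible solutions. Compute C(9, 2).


Each vertex corresponds to some choice of n active constraints out of m, so the number of vertices is at most C(m, n) = m! / (n!(m-n)!).
m = 9, n = 2
Numerator: 9 * 8
Denominator: 2! = 2
C(9, 2) = 36


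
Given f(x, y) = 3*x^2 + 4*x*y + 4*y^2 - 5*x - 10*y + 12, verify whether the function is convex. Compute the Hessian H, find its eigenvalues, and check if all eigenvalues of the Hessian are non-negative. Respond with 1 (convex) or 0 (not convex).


The Hessian of f(x,y) = 3*x^2 + 4*x*y + 4*y^2 - 5*x - 10*y + 12 is:
H = [[6, 4], [4, 8]]
Trace = 6 + 8 = 14
Determinant = 6*8 - (4)^2 = 32
Discriminant = (14)^2 - 4*32 = 68.0
Eigenvalues: lambda_1 = 2.8769, lambda_2 = 11.1231
The function is convex.

1


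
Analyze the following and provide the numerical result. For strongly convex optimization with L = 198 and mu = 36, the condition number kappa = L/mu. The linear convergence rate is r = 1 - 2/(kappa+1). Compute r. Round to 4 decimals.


Step 1: Compute the condition number.
kappa = L/mu = 198/36 = 5.5
Step 2: Compute the convergence rate.
r = 1 - 2/(kappa + 1) = 1 - 2*mu/(L + mu) = (L - mu)/(L + mu) = 162/234 = 0.6923


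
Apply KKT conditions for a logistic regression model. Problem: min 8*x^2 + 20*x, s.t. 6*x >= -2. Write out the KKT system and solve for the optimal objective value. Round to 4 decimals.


Step 1: Try lambda = 0 (constraint inactive).
x_unc = -20/(2*8) = -1.25
Check: 6*-1.25 = -7.5 < -2 -- violated!
Step 2: Constraint must be active: 6*x = -2
x* = -2/6 = -1/3 = -0.3333 (rounded; the exact value -1/3 is used below)
lambda = (2*8*(-1/3) + 20)/6 = 2.4444
Step 3: Compute optimal value.
f(x*) = 8*(-1/3)^2 + 20*(-1/3) = -5.7778


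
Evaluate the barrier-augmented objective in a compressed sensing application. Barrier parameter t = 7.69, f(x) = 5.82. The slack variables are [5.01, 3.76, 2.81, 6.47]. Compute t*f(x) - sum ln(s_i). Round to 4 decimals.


Step 1: Compute log-barrier.
ln values: [1.6114, 1.3244, 1.0332, 1.8672]
phi = -(1.6114 + 1.3244 + 1.0332 + 1.8672) = -5.8362
Step 2: Compute augmented objective.
t*f(x) = 7.69*5.82 = 44.7558
Total = 44.7558 - 5.8362 = 38.9196


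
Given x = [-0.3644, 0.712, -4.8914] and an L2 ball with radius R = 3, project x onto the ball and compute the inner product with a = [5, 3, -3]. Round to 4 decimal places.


Step 1: Compute ||x|| (intermediates to 6 decimals).
||x|| = sqrt((-0.3644)^2 + 0.712^2 + (-4.8914)^2) = 4.956362
Step 2: Project.
Since ||x|| > R, scale = R/||x|| = 3/4.956362 = 0.605283, proj(x) = scale * x
proj(x) = [-0.220565, 0.430961, -2.960681]
Step 3: Dot product.
a^T * proj(x) = 5*(-0.220565) + 3*0.430961 - 3*(-2.960681) = 9.0721


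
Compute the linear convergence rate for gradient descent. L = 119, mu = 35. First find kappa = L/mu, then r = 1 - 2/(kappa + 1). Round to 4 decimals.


Step 1: Compute the condition number.
kappa = L/mu = 119/35 = 3.4
Step 2: Compute the convergence rate.
r = 1 - 2/(kappa + 1) = 1 - 2*mu/(L + mu) = (L - mu)/(L + mu) = 84/154 = 0.5455


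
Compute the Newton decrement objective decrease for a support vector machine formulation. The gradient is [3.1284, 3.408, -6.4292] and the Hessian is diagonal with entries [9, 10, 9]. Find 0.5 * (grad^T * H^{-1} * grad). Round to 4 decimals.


Step 1: H is diagonal, so H^(-1) * g = [0.3476, 0.3408, -0.7144].
Step 2: g^T H^(-1) g = sum_i g_i^2 / H_ii
  = (3.1284)^2/9 + (3.408)^2/10 + (-6.4292)^2/9
  = 1.0874 + 1.1614 + 4.5927 = 6.8416
Step 3: Objective decrease = 0.5 * g^T H^(-1) g = 3.4208


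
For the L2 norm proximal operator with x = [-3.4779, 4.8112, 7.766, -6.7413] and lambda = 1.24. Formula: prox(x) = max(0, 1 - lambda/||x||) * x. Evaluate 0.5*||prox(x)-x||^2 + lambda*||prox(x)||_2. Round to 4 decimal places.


Step 1: Compute ||x||.
||x|| = 11.8743
Step 2: Compute scaling factor.
scale = max(0, 1 - 1.24/11.8743) = 0.8956
Step 3: prox(x) = [-3.1147, 4.3088, 6.955, -6.0373]
||prox(x)|| = 10.6343
Step 4: Proximal objective.
0.5*||prox-x||^2 = 0.7688
lambda*||prox|| = 13.1865
Total = 13.9553


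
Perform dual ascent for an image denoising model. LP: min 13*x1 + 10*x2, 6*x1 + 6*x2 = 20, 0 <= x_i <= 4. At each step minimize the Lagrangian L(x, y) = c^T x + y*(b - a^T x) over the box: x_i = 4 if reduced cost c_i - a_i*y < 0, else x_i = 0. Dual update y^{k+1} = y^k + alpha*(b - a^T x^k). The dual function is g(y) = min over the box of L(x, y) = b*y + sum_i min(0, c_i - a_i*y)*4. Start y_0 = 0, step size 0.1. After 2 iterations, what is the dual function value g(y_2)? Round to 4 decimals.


Dual ascent for LP: min 13*x1 + 10*x2, 6*x1 + 6*x2 = 20, 0 <= x_i <= 4
Step 1: y^k = 0.0, reduced costs: (13.0, 10.0)
  x^k = (0.0, 0.0), subgradient = b - a^T x = 20.0
  y^{k+1} = 0.0 + 0.1*20.0 = 2.0
Step 2: y^k = 2.0, reduced costs: (1.0, -2.0)
  x^k = (0.0, 4.0), subgradient = b - a^T x = -4.0
  y^{k+1} = 2.0 + 0.1*-4.0 = 1.6
Dual objective at y_2 = 1.6: reduced costs (3.4, 0.4), box minimizer x = (0.0, 0.0)
g(y_2) = b*y + (c1 - a1*y)*x1 + (c2 - a2*y)*x2 = 20*1.6 + 3.4*0.0 + 0.4*0.0 = 32.0 + 0.0 + 0.0 = 32.0


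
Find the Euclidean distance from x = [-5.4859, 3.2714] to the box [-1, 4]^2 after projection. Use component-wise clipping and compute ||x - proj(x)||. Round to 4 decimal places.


Project each component onto [-1, 4].
clip(-5.4859) = -1.0, clip(3.2714) = 3.2714
Projection = [-1.0, 3.2714]
Squared diffs: [20.1233, 0.0]
Distance = sqrt(20.1233) = 4.4859


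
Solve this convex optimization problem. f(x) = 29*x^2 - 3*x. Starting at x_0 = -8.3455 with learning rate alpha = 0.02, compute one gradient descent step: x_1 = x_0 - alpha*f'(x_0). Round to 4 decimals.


We compute the gradient at x_0 and apply the update.
f'(x) = 58*x - 3
f'(-8.3455) = 58*-8.3455 - 3 = -487.039
x_1 = -8.3455 - 0.02*-487.039 = 1.3953


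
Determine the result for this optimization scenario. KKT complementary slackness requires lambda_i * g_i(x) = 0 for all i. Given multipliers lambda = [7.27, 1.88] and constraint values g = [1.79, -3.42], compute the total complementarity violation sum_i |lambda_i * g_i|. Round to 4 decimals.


KKT complementary slackness check:
lambda_1 * g_1 = 7.27 * 1.79 = 13.0133
lambda_2 * g_2 = 1.88 * -3.42 = -6.4296
Total violation = 13.0133 + 6.4296 = 19.4429


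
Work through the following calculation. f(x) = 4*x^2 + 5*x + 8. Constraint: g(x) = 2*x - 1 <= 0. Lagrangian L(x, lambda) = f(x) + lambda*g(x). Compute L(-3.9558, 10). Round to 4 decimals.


Step 1: Evaluate f(x).
f(-3.9558) = 4*(-3.9558)^2 + 5*(-3.9558) + 8 = 50.8144
Step 2: Evaluate g(x).
g(-3.9558) = 2*-3.9558 - 1 = -8.9116
Step 3: Compute Lagrangian.
L = 50.8144 + 10*-8.9116 = -38.3016


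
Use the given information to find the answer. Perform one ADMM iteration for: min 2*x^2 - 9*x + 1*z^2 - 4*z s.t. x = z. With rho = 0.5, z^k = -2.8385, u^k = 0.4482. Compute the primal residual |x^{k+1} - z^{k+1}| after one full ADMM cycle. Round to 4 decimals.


ADMM iteration with rho = 0.5, z^k = -2.8385, u^k = 0.4482
Step 1: x-update.
Minimize 2*x^2 - 9*x + (0.5/2)*(x + 2.8385 + 0.4482)^2
FOC: (2*2 + 0.5)*x = 9 + 0.5*(-2.8385 - 0.4482)
x^{k+1} = 1.6348
Step 2: z-update.
Minimize 1*z^2 - 4*z + (0.5/2)*(1.6348 - z + 0.4482)^2
FOC: (2*1 + 0.5)*z = 4 + 0.5*(1.6348 + 0.4482)
z^{k+1} = 2.0166
Step 3: u-update.
u^{k+1} = 0.4482 + 1.6348 - 2.0166 = 0.0664
Step 4: Primal residual = |1.6348 - 2.0166| = 0.3818


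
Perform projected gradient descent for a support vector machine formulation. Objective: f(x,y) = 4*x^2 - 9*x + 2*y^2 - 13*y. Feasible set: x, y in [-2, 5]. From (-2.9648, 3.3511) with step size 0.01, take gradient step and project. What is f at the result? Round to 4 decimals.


Step 1: Compute gradient at (-2.9648, 3.3511).
grad_x = 2*4*-2.9648 - 9 = -32.7184
grad_y = 2*2*3.3511 - 13 = 0.4044
Step 2: Gradient step.
x_raw = -2.9648 - 0.01*-32.7184 = -2.6376
y_raw = 3.3511 - 0.01*0.4044 = 3.3471
Step 3: Project onto [-2, 5].
x_proj = clip(-2.6376) = -2.0
y_proj = clip(3.3471) = 3.3471
Step 4: Evaluate f.
f(-2.0, 3.3471) = 12.8938


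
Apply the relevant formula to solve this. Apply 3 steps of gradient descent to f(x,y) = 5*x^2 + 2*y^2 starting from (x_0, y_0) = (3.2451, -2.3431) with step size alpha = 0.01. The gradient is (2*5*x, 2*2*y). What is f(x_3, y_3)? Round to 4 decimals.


Gradient descent on f(x,y) = 5*x^2 + 2*y^2.
Starting point: (3.2451, -2.3431), alpha = 0.01
Step 1: grad_x = 2*5*3.2451 = 32.451, grad_y = 2*2*-2.3431 = -9.3724
  x_1 = 3.2451 - 0.01*32.451 = 2.9206
  y_1 = -2.3431 - 0.01*-9.3724 = -2.2494
Step 2: grad_x = 2*5*2.9206 = 29.2059, grad_y = 2*2*-2.2494 = -8.9975
  x_2 = 2.9206 - 0.01*29.2059 = 2.6285
  y_2 = -2.2494 - 0.01*-8.9975 = -2.1594
Step 3: grad_x = 2*5*2.6285 = 26.2853, grad_y = 2*2*-2.1594 = -8.6376
  x_3 = 2.6285 - 0.01*26.2853 = 2.3657
  y_3 = -2.1594 - 0.01*-8.6376 = -2.073
f(2.3657, -2.073) = 5*2.3657^2 + 2*(-2.073)^2 = 36.577


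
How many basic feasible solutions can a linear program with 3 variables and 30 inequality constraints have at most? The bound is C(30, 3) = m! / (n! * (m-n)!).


Each vertex corresponds to some choice of n active constraints out of m, so the number of vertices is at most C(m, n) = m! / (n!(m-n)!).
m = 30, n = 3
Numerator: 30 * 29 * 28
Denominator: 3! = 6
C(30, 3) = 4060


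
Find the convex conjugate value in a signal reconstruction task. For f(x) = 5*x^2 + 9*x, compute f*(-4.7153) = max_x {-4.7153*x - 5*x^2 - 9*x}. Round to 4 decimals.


f*(y) = sup_x {y*x - a*x^2 - b*x} = sup_x {(y-b)*x - a*x^2}
FOC: (y - b) - 2a*x = 0 => x* = (y - b)/(2a)
x* = (-4.7153 - 9)/(2*5) = -1.3715
f*(-4.7153) = (y-b)^2/(4a) = (-4.7153 - 9)^2/(4*5)
= 188.1095/20 = 9.4055


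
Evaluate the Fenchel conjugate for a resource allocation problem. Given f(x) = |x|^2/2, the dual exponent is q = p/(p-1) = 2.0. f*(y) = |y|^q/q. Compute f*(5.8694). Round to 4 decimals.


The conjugate exponent q satisfies 1/p + 1/q = 1.
p = 2, so q = 2/(2 - 1) = 2.0
|y|^q = 5.8694^2.0 = 34.4499
f*(5.8694) = 34.4499 / 2.0 = 17.2249


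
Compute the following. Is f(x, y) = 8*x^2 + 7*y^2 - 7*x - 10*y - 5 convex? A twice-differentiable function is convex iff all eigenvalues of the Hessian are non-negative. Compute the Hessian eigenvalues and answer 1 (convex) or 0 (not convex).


The Hessian of f(x,y) = 8*x^2 + 7*y^2 - 7*x - 10*y - 5 is:
H = [[16, 0], [0, 14]]
Trace = 16 + 14 = 30
Determinant = 16*14 - (0)^2 = 224
Discriminant = (30)^2 - 4*224 = 4.0
Eigenvalues: lambda_1 = 14.0, lambda_2 = 16.0
The function is convex.

1


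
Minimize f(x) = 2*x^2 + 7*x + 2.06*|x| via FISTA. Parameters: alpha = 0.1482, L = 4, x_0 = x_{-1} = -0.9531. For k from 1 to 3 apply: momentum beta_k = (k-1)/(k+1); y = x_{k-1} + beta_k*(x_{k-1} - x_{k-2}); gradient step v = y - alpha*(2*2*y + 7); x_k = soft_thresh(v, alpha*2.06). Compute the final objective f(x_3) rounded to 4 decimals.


FISTA on f(x) = 2*x^2 + 7*x + 2.06*|x|
L = 4, alpha = 0.1482
Iteration 1: beta = 0.0, y = -0.9531 + 0.0*(-0.9531 + 0.9531) = -0.9531
  grad(y) = 3.1876, v = y - alpha*grad = -1.4255
  prox(v) = soft_thresh(-1.4255, 0.3053) = -1.1202
Iteration 2: beta = 0.3333, y = -1.1202 + 0.3333*(-1.1202 + 0.9531) = -1.1759
  grad(y) = 2.2963, v = y - alpha*grad = -1.5162
  prox(v) = soft_thresh(-1.5162, 0.3053) = -1.2109
Iteration 3: beta = 0.5, y = -1.2109 + 0.5*(-1.2109 + 1.1202) = -1.2563
  grad(y) = 1.9748, v = y - alpha*grad = -1.549
  prox(v) = soft_thresh(-1.549, 0.3053) = -1.2437
f(x_3) = 2*(-1.2437)^2 + 7*(-1.2437) + 2.06*|-1.2437| = -3.0503


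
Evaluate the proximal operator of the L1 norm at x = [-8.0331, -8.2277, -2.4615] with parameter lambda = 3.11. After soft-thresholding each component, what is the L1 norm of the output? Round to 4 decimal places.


Soft-thresholding with lambda = 3.11:
prox(-8.0331) = sign(-8.0331)*max(|-8.0331| - 3.11, 0) = -4.9231
prox(-8.2277) = sign(-8.2277)*max(|-8.2277| - 3.11, 0) = -5.1177
prox(-2.4615) = sign(-2.4615)*max(|-2.4615| - 3.11, 0) = 0.0
prox(x) = [-4.9231, -5.1177, 0.0]
||prox(x)||_1 = 4.9231 + 5.1177 + 0.0 = 10.0408


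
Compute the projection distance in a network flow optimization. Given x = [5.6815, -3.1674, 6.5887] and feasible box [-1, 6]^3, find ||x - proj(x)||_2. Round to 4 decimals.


Project each component onto [-1, 6].
clip(5.6815) = 5.6815, clip(-3.1674) = -1.0, clip(6.5887) = 6.0
Projection = [5.6815, -1.0, 6.0]
Squared diffs: [0.0, 4.6976, 0.3466]
Distance = sqrt(5.0442) = 2.2459


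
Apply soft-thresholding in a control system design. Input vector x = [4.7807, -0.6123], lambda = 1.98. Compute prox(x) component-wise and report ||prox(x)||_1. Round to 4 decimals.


Soft-thresholding with lambda = 1.98:
prox(4.7807) = sign(4.7807)*max(|4.7807| - 1.98, 0) = 2.8007
prox(-0.6123) = sign(-0.6123)*max(|-0.6123| - 1.98, 0) = 0.0
prox(x) = [2.8007, 0.0]
||prox(x)||_1 = 2.8007 + 0.0 = 2.8007


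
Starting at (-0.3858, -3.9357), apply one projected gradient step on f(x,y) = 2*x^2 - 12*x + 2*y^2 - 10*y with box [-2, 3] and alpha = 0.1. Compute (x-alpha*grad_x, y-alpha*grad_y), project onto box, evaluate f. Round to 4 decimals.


Step 1: Compute gradient at (-0.3858, -3.9357).
grad_x = 2*2*-0.3858 - 12 = -13.5432
grad_y = 2*2*-3.9357 - 10 = -25.7428
Step 2: Gradient step.
x_raw = -0.3858 - 0.1*-13.5432 = 0.9685
y_raw = -3.9357 - 0.1*-25.7428 = -1.3614
Step 3: Project onto [-2, 3].
x_proj = clip(0.9685) = 0.9685
y_proj = clip(-1.3614) = -1.3614
Step 4: Evaluate f.
f(0.9685, -1.3614) = 7.575


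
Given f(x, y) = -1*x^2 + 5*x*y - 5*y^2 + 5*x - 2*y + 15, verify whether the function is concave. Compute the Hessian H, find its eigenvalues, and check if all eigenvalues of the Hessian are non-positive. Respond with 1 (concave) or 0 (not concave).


The Hessian of f(x,y) = -1*x^2 + 5*x*y - 5*y^2 + 5*x - 2*y + 15 is:
H = [[-2, 5], [5, -10]]
Trace = -2 - 10 = -12
Determinant = -2*-10 - (5)^2 = -5
Discriminant = (-12)^2 - 4*-5 = 164.0
Eigenvalues: lambda_1 = -12.4031, lambda_2 = 0.4031
The function is not concave.

0


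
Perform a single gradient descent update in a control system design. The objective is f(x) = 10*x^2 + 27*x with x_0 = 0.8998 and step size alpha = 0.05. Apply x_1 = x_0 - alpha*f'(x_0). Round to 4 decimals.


We compute the gradient at x_0 and apply the update.
f'(x) = 20*x + 27
f'(0.8998) = 20*0.8998 + 27 = 44.996
x_1 = 0.8998 - 0.05*44.996 = -1.35


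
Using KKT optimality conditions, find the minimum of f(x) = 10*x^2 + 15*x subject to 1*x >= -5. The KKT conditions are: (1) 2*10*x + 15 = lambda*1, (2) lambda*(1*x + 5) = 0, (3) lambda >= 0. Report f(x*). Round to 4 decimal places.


Step 1: Try lambda = 0 (constraint inactive).
Stationarity: 2*10*x + 15 = 0
x* = -15/(2*10) = -0.75
Check constraint: 1*-0.75 = -0.75 >= -5 -- satisfied.
Step 2: Compute optimal value.
f(x*) = 10*(-0.75)^2 + 15*(-0.75) = -5.625


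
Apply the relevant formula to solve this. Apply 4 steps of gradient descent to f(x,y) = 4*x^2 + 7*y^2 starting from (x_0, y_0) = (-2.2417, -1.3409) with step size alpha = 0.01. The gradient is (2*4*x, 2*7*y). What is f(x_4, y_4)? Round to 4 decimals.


Gradient descent on f(x,y) = 4*x^2 + 7*y^2.
Starting point: (-2.2417, -1.3409), alpha = 0.01
Step 1: grad_x = 2*4*-2.2417 = -17.9336, grad_y = 2*7*-1.3409 = -18.7726
  x_1 = -2.2417 - 0.01*-17.9336 = -2.0624
  y_1 = -1.3409 - 0.01*-18.7726 = -1.1532
Step 2: grad_x = 2*4*-2.0624 = -16.4989, grad_y = 2*7*-1.1532 = -16.1444
  x_2 = -2.0624 - 0.01*-16.4989 = -1.8974
  y_2 = -1.1532 - 0.01*-16.1444 = -0.9917
Step 3: grad_x = 2*4*-1.8974 = -15.179, grad_y = 2*7*-0.9917 = -13.8842
  x_3 = -1.8974 - 0.01*-15.179 = -1.7456
  y_3 = -0.9917 - 0.01*-13.8842 = -0.8529
Step 4: grad_x = 2*4*-1.7456 = -13.9647, grad_y = 2*7*-0.8529 = -11.9404
  x_4 = -1.7456 - 0.01*-13.9647 = -1.6059
  y_4 = -0.8529 - 0.01*-11.9404 = -0.7335
f(-1.6059, -0.7335) = 4*(-1.6059)^2 + 7*(-0.7335)^2 = 14.0821


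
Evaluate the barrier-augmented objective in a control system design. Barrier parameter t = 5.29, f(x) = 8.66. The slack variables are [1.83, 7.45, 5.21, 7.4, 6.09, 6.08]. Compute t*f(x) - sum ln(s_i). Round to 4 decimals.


Step 1: Compute log-barrier.
ln values: [0.6043, 2.0082, 1.6506, 2.0015, 1.8066, 1.805]
phi = -(0.6043 + 2.0082 + 1.6506 + 2.0015 + 1.8066 + 1.805) = -9.8762
Step 2: Compute augmented objective.
t*f(x) = 5.29*8.66 = 45.8114
Total = 45.8114 - 9.8762 = 35.9352


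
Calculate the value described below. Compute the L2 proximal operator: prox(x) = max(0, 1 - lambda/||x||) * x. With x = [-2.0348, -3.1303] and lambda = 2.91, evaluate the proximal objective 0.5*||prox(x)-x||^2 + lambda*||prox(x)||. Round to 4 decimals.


Step 1: Compute ||x||.
||x|| = 3.7335
Step 2: Compute scaling factor.
scale = max(0, 1 - 2.91/3.7335) = 0.2206
Step 3: prox(x) = [-0.4488, -0.6905]
||prox(x)|| = 0.8235
Step 4: Proximal objective.
0.5*||prox-x||^2 = 4.2341
lambda*||prox|| = 2.3964
Total = 6.6305


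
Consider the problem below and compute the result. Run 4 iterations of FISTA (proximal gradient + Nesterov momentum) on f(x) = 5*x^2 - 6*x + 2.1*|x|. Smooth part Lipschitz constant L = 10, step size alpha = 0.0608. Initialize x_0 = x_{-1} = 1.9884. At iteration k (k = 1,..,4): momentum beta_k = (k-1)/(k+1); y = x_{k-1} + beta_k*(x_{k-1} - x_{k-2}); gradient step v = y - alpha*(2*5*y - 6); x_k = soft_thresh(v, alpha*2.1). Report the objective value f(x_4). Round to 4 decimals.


FISTA on f(x) = 5*x^2 - 6*x + 2.1*|x|
L = 10, alpha = 0.0608
Iteration 1: beta = 0.0, y = 1.9884 + 0.0*(1.9884 - 1.9884) = 1.9884
  grad(y) = 13.884, v = y - alpha*grad = 1.1443
  prox(v) = soft_thresh(1.1443, 0.1277) = 1.0166
Iteration 2: beta = 0.3333, y = 1.0166 + 0.3333*(1.0166 - 1.9884) = 0.6926
  grad(y) = 0.9263, v = y - alpha*grad = 0.6363
  prox(v) = soft_thresh(0.6363, 0.1277) = 0.5086
Iteration 3: beta = 0.5, y = 0.5086 + 0.5*(0.5086 - 1.0166) = 0.2547
  grad(y) = -3.4534, v = y - alpha*grad = 0.4646
  prox(v) = soft_thresh(0.4646, 0.1277) = 0.3369
Iteration 4: beta = 0.6, y = 0.3369 + 0.6*(0.3369 - 0.5086) = 0.2339
  grad(y) = -3.6606, v = y - alpha*grad = 0.4565
  prox(v) = soft_thresh(0.4565, 0.1277) = 0.3288
f(x_4) = 5*0.3288^2 - 6*0.3288 + 2.1*|0.3288| = -0.7418


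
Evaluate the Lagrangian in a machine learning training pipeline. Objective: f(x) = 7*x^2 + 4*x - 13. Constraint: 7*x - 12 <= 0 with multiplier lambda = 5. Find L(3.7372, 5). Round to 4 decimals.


Step 1: Evaluate f(x).
f(3.7372) = 7*3.7372^2 + 4*3.7372 - 13 = 99.7154
Step 2: Evaluate g(x).
g(3.7372) = 7*3.7372 - 12 = 14.1604
Step 3: Compute Lagrangian.
L = 99.7154 + 5*14.1604 = 170.5174


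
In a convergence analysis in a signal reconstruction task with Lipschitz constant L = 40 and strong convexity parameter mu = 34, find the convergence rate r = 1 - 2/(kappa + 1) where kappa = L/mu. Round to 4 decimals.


Step 1: Compute the condition number.
kappa = L/mu = 40/34 = 1.1765
Step 2: Compute the convergence rate.
r = 1 - 2/(kappa + 1) = 1 - 2*mu/(L + mu) = (L - mu)/(L + mu) = 6/74 = 0.0811


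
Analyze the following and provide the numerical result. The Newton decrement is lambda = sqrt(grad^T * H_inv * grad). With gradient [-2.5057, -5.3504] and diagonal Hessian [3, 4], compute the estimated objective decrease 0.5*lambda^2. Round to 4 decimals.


Step 1: H is diagonal, so H^(-1) * g = [-0.8352, -1.3376].
Step 2: g^T H^(-1) g = sum_i g_i^2 / H_ii
  = (-2.5057)^2/3 + (-5.3504)^2/4
  = 2.0928 + 7.1567 = 9.2495
Step 3: Objective decrease = 0.5 * g^T H^(-1) g = 4.6248


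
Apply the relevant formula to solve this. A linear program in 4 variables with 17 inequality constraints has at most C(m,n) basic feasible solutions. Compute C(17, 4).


Each vertex corresponds to some choice of n active constraints out of m, so the number of vertices is at most C(m, n) = m! / (n!(m-n)!).
m = 17, n = 4
Numerator: 17 * 16 * 15 * 14
Denominator: 4! = 24
C(17, 4) = 2380


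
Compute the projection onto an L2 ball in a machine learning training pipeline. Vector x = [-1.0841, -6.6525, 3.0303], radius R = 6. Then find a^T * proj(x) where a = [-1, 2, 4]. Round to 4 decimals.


Step 1: Compute ||x|| (intermediates to 6 decimals).
||x|| = sqrt((-1.0841)^2 + (-6.6525)^2 + 3.0303^2) = 7.390111
Step 2: Project.
Since ||x|| > R, scale = R/||x|| = 6/7.390111 = 0.811896, proj(x) = scale * x
proj(x) = [-0.880176, -5.401138, 2.460288]
Step 3: Dot product.
a^T * proj(x) = -1*(-0.880176) + 2*(-5.401138) + 4*2.460288 = -0.0809


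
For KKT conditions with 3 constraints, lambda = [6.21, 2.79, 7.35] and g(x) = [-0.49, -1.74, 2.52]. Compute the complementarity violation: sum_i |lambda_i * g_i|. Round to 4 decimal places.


KKT complementary slackness check:
lambda_1 * g_1 = 6.21 * -0.49 = -3.0429
lambda_2 * g_2 = 2.79 * -1.74 = -4.8546
lambda_3 * g_3 = 7.35 * 2.52 = 18.522
Total violation = 3.0429 + 4.8546 + 18.522 = 26.4195


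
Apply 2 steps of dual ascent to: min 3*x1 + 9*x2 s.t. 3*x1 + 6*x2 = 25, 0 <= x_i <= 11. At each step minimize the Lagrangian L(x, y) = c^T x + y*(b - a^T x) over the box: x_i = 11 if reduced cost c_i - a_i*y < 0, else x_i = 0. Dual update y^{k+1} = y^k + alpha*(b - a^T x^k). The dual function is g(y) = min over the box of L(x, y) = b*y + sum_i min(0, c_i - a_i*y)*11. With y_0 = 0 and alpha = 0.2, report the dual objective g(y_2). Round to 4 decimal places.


Dual ascent for LP: min 3*x1 + 9*x2, 3*x1 + 6*x2 = 25, 0 <= x_i <= 11
Step 1: y^k = 0.0, reduced costs: (3.0, 9.0)
  x^k = (0.0, 0.0), subgradient = b - a^T x = 25.0
  y^{k+1} = 0.0 + 0.2*25.0 = 5.0
Step 2: y^k = 5.0, reduced costs: (-12.0, -21.0)
  x^k = (11.0, 11.0), subgradient = b - a^T x = -74.0
  y^{k+1} = 5.0 + 0.2*-74.0 = -9.8
Dual objective at y_2 = -9.8: reduced costs (32.4, 67.8), box minimizer x = (0.0, 0.0)
g(y_2) = b*y + (c1 - a1*y)*x1 + (c2 - a2*y)*x2 = 25*(-9.8) + 32.4*0.0 + 67.8*0.0 = -245.0 + 0.0 + 0.0 = -245.0


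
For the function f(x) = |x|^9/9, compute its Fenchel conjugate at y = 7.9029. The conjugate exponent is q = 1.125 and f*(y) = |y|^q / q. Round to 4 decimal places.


The conjugate exponent q satisfies 1/p + 1/q = 1.
p = 9, so q = 9/(9 - 1) = 1.125
|y|^q = 7.9029^1.125 = 10.2332
f*(7.9029) = 10.2332 / 1.125 = 9.0961


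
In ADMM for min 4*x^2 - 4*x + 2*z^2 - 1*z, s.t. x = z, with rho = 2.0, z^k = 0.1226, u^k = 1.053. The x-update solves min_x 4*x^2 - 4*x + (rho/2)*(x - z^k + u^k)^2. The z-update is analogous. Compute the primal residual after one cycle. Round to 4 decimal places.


ADMM iteration with rho = 2.0, z^k = 0.1226, u^k = 1.053
Step 1: x-update.
Minimize 4*x^2 - 4*x + (2.0/2)*(x - 0.1226 + 1.053)^2
FOC: (2*4 + 2.0)*x = 4 + 2.0*(0.1226 - 1.053)
x^{k+1} = 0.2139
Step 2: z-update.
Minimize 2*z^2 - 1*z + (2.0/2)*(0.2139 - z + 1.053)^2
FOC: (2*2 + 2.0)*z = 1 + 2.0*(0.2139 + 1.053)
z^{k+1} = 0.589
Step 3: u-update.
u^{k+1} = 1.053 + 0.2139 - 0.589 = 0.6779
Step 4: Primal residual = |0.2139 - 0.589| = 0.3751


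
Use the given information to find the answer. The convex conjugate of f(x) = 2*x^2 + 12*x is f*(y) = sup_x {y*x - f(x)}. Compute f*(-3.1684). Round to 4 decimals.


f*(y) = sup_x {y*x - a*x^2 - b*x} = sup_x {(y-b)*x - a*x^2}
FOC: (y - b) - 2a*x = 0 => x* = (y - b)/(2a)
x* = (-3.1684 - 12)/(2*2) = -3.7921
f*(-3.1684) = (y-b)^2/(4a) = (-3.1684 - 12)^2/(4*2)
= 230.0804/8 = 28.76


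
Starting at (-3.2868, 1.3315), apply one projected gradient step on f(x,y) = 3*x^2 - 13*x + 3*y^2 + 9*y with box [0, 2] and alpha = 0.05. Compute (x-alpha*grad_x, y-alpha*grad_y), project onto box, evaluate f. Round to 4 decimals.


Step 1: Compute gradient at (-3.2868, 1.3315).
grad_x = 2*3*-3.2868 - 13 = -32.7208
grad_y = 2*3*1.3315 + 9 = 16.989
Step 2: Gradient step.
x_raw = -3.2868 - 0.05*-32.7208 = -1.6508
y_raw = 1.3315 - 0.05*16.989 = 0.4821
Step 3: Project onto [0, 2].
x_proj = clip(-1.6508) = 0.0
y_proj = clip(0.4821) = 0.4821
Step 4: Evaluate f.
f(0.0, 0.4821) = 5.0356
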